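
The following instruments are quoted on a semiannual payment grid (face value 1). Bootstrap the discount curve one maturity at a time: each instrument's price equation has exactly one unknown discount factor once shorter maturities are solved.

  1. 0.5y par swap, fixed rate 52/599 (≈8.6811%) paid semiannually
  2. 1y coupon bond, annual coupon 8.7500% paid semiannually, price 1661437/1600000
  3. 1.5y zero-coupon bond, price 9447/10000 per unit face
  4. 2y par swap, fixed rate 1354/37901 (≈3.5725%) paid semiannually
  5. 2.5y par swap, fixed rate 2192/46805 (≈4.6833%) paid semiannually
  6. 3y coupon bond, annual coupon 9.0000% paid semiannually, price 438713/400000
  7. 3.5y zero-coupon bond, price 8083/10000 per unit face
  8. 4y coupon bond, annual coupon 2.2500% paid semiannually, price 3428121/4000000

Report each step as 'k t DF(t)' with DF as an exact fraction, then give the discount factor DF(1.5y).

1 1/2 599/625
2 1 9547/10000
3 3/2 9447/10000
4 2 9323/10000
5 5/2 1113/1250
6 3 106/125
7 7/2 8083/10000
8 4 777/1000
DF(1.5y) = 9447/10000 ≈ 0.944700

step 1 [0.5y] swap r/2=26/599: DF=(1 − 26/599·(0))/(1+26/599) = 599/625 ≈ 0.958400
step 2 [1y] bond c/2=7/160: DF=(1661437/1600000 − 7/160·(0.958400))/(1+7/160) = 9547/10000 ≈ 0.954700
step 3 [1.5y] zero: DF = P = 9447/10000 ≈ 0.944700
step 4 [2y] swap r/2=677/37901: DF=(1 − 677/37901·(0.958400+0.954700+0.944700))/(1+677/37901) = 9323/10000 ≈ 0.932300
step 5 [2.5y] swap r/2=1096/46805: DF=(1 − 1096/46805·(0.958400+0.954700+0.944700+0.932300))/(1+1096/46805) = 1113/1250 ≈ 0.890400
step 6 [3y] bond c/2=9/200: DF=(438713/400000 − 9/200·(0.958400+0.954700+0.944700+0.932300+0.890400))/(1+9/200) = 106/125 ≈ 0.848000
step 7 [3.5y] zero: DF = P = 8083/10000 ≈ 0.808300
step 8 [4y] bond c/2=9/800: DF=(3428121/4000000 − 9/800·(0.958400+0.954700+0.944700+0.932300+0.890400+0.848000+0.808300))/(1+9/800) = 777/1000 ≈ 0.777000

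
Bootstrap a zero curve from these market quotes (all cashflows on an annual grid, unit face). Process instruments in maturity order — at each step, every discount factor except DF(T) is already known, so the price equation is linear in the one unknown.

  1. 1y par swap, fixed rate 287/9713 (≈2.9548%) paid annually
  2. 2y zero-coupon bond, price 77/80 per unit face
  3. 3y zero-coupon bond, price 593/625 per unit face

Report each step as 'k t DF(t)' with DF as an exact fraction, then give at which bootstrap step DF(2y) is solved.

1 1 9713/10000
2 2 77/80
3 3 593/625
DF(2y) is solved at step 2

step 1 [1y] swap r/1=287/9713: DF=(1 − 287/9713·(0))/(1+287/9713) = 9713/10000 ≈ 0.971300
step 2 [2y] zero: DF = P = 77/80 ≈ 0.962500
step 3 [3y] zero: DF = P = 593/625 ≈ 0.948800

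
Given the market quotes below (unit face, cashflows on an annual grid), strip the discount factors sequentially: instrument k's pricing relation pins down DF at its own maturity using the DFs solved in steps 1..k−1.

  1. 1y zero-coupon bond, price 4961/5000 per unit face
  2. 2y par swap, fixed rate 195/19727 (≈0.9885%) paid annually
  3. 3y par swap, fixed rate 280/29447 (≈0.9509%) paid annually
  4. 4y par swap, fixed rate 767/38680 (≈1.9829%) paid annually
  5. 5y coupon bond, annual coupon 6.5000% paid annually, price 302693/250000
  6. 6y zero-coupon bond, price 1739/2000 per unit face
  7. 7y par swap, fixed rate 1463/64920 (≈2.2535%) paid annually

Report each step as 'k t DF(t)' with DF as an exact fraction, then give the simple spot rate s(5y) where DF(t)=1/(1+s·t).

1 1 4961/5000
2 2 1961/2000
3 3 243/250
4 4 9233/10000
5 5 563/625
6 6 1739/2000
7 7 8537/10000
s(5y) = (1/(563/625) − 1)/(5) = 62/2815 ≈ 2.2025%

step 1 [1y] zero: DF = P = 4961/5000 ≈ 0.992200
step 2 [2y] swap r/1=195/19727: DF=(1 − 195/19727·(0.992200))/(1+195/19727) = 1961/2000 ≈ 0.980500
step 3 [3y] swap r/1=280/29447: DF=(1 − 280/29447·(0.992200+0.980500))/(1+280/29447) = 243/250 ≈ 0.972000
step 4 [4y] swap r/1=767/38680: DF=(1 − 767/38680·(0.992200+0.980500+0.972000))/(1+767/38680) = 9233/10000 ≈ 0.923300
step 5 [5y] bond c/1=13/200: DF=(302693/250000 − 13/200·(0.992200+0.980500+0.972000+0.923300))/(1+13/200) = 563/625 ≈ 0.900800
step 6 [6y] zero: DF = P = 1739/2000 ≈ 0.869500
step 7 [7y] swap r/1=1463/64920: DF=(1 − 1463/64920·(0.992200+0.980500+0.972000+0.923300+0.900800+0.869500))/(1+1463/64920) = 8537/10000 ≈ 0.853700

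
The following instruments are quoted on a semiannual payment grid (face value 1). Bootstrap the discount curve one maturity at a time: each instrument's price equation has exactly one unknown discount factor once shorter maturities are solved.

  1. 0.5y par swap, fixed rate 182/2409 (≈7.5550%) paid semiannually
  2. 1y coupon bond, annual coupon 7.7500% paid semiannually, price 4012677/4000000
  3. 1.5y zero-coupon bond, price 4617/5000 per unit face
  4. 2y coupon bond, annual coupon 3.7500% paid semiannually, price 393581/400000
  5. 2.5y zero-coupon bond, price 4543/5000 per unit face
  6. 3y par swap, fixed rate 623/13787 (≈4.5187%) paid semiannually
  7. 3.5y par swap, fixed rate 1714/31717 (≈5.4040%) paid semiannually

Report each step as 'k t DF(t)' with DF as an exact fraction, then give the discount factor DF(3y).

1 1/2 2409/2500
2 1 4649/5000
3 3/2 4617/5000
4 2 457/500
5 5/2 4543/5000
6 3 4377/5000
7 7/2 4143/5000
DF(3y) = 4377/5000 ≈ 0.875400

step 1 [0.5y] swap r/2=91/2409: DF=(1 − 91/2409·(0))/(1+91/2409) = 2409/2500 ≈ 0.963600
step 2 [1y] bond c/2=31/800: DF=(4012677/4000000 − 31/800·(0.963600))/(1+31/800) = 4649/5000 ≈ 0.929800
step 3 [1.5y] zero: DF = P = 4617/5000 ≈ 0.923400
step 4 [2y] bond c/2=3/160: DF=(393581/400000 − 3/160·(0.963600+0.929800+0.923400))/(1+3/160) = 457/500 ≈ 0.914000
step 5 [2.5y] zero: DF = P = 4543/5000 ≈ 0.908600
step 6 [3y] swap r/2=623/27574: DF=(1 − 623/27574·(0.963600+0.929800+0.923400+0.914000+0.908600))/(1+623/27574) = 4377/5000 ≈ 0.875400
step 7 [3.5y] swap r/2=857/31717: DF=(1 − 857/31717·(0.963600+0.929800+0.923400+0.914000+0.908600+0.875400))/(1+857/31717) = 4143/5000 ≈ 0.828600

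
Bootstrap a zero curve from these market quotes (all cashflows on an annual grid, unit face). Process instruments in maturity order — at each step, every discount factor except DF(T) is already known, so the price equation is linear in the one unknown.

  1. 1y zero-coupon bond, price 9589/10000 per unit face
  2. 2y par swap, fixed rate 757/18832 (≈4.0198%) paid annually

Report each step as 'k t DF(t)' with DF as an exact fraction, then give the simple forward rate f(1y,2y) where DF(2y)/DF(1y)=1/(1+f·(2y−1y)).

step 1 [1y] zero: DF = P = 9589/10000 ≈ 0.958900
step 2 [2y] swap r/1=757/18832: DF=(1 − 757/18832·(0.958900))/(1+757/18832) = 9243/10000 ≈ 0.924300

1 1 9589/10000
2 2 9243/10000
f(1y,2y) = ((9589/10000)/(9243/10000) − 1)/(1) = 346/9243 ≈ 3.7434%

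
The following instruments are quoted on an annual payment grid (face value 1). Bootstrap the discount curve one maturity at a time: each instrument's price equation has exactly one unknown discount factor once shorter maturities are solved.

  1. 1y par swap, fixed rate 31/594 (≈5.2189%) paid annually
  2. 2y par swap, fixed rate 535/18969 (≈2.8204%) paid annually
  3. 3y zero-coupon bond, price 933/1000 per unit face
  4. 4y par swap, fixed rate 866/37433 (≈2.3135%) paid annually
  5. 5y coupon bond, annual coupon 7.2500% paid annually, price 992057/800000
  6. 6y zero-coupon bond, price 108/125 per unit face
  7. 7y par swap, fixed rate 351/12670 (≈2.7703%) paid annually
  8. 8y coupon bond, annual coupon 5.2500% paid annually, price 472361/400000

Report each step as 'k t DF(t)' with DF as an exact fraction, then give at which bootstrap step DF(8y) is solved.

step 1 [1y] swap r/1=31/594: DF=(1 − 31/594·(0))/(1+31/594) = 594/625 ≈ 0.950400
step 2 [2y] swap r/1=535/18969: DF=(1 − 535/18969·(0.950400))/(1+535/18969) = 1893/2000 ≈ 0.946500
step 3 [3y] zero: DF = P = 933/1000 ≈ 0.933000
step 4 [4y] swap r/1=866/37433: DF=(1 − 866/37433·(0.950400+0.946500+0.933000))/(1+866/37433) = 4567/5000 ≈ 0.913400
step 5 [5y] bond c/1=29/400: DF=(992057/800000 − 29/400·(0.950400+0.946500+0.933000+0.913400))/(1+29/400) = 1129/1250 ≈ 0.903200
step 6 [6y] zero: DF = P = 108/125 ≈ 0.864000
step 7 [7y] swap r/1=351/12670: DF=(1 − 351/12670·(0.950400+0.946500+0.933000+0.913400+0.903200+0.864000))/(1+351/12670) = 1649/2000 ≈ 0.824500
step 8 [8y] bond c/1=21/400: DF=(472361/400000 − 21/400·(0.950400+0.946500+0.933000+0.913400+0.903200+0.864000+0.824500))/(1+21/400) = 403/500 ≈ 0.806000

1 1 594/625
2 2 1893/2000
3 3 933/1000
4 4 4567/5000
5 5 1129/1250
6 6 108/125
7 7 1649/2000
8 8 403/500
DF(8y) is solved at step 8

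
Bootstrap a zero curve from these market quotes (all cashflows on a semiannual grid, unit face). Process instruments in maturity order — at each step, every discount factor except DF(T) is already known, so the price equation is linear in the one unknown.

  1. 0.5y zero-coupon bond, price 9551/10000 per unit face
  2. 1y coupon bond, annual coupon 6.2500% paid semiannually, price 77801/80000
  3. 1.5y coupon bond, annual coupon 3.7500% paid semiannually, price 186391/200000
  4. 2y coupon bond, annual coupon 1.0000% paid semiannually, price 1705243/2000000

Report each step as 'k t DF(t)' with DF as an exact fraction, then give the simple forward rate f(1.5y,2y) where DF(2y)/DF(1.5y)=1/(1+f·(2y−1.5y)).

step 1 [0.5y] zero: DF = P = 9551/10000 ≈ 0.955100
step 2 [1y] bond c/2=1/32: DF=(77801/80000 − 1/32·(0.955100))/(1+1/32) = 9141/10000 ≈ 0.914100
step 3 [1.5y] bond c/2=3/160: DF=(186391/200000 − 3/160·(0.955100+0.914100))/(1+3/160) = 2201/2500 ≈ 0.880400
step 4 [2y] bond c/2=1/200: DF=(1705243/2000000 − 1/200·(0.955100+0.914100+0.880400))/(1+1/200) = 8347/10000 ≈ 0.834700

1 1/2 9551/10000
2 1 9141/10000
3 3/2 2201/2500
4 2 8347/10000
f(1.5y,2y) = ((2201/2500)/(8347/10000) − 1)/(1/2) = 914/8347 ≈ 10.9500%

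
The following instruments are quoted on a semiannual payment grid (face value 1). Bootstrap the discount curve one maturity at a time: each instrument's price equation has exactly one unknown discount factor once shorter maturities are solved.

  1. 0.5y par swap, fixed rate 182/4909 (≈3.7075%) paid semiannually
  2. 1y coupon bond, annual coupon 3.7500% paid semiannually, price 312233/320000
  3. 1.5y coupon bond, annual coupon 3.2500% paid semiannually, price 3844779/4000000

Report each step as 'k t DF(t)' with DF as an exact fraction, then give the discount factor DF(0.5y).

step 1 [0.5y] swap r/2=91/4909: DF=(1 − 91/4909·(0))/(1+91/4909) = 4909/5000 ≈ 0.981800
step 2 [1y] bond c/2=3/160: DF=(312233/320000 − 3/160·(0.981800))/(1+3/160) = 9397/10000 ≈ 0.939700
step 3 [1.5y] bond c/2=13/800: DF=(3844779/4000000 − 13/800·(0.981800+0.939700))/(1+13/800) = 9151/10000 ≈ 0.915100

1 1/2 4909/5000
2 1 9397/10000
3 3/2 9151/10000
DF(0.5y) = 4909/5000 ≈ 0.981800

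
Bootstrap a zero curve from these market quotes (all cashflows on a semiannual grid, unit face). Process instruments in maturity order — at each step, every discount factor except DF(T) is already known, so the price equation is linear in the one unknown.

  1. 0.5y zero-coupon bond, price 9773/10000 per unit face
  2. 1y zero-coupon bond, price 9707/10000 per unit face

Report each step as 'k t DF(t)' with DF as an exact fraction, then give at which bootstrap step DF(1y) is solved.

step 1 [0.5y] zero: DF = P = 9773/10000 ≈ 0.977300
step 2 [1y] zero: DF = P = 9707/10000 ≈ 0.970700

1 1/2 9773/10000
2 1 9707/10000
DF(1y) is solved at step 2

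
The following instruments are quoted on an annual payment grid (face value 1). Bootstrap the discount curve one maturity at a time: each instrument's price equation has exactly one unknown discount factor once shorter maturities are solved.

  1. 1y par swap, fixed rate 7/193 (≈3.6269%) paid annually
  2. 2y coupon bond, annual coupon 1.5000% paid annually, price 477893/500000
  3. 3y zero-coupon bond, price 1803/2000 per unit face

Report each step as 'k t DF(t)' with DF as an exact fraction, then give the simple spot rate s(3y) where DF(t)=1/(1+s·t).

1 1 193/200
2 2 4637/5000
3 3 1803/2000
s(3y) = (1/(1803/2000) − 1)/(3) = 197/5409 ≈ 3.6421%

step 1 [1y] swap r/1=7/193: DF=(1 − 7/193·(0))/(1+7/193) = 193/200 ≈ 0.965000
step 2 [2y] bond c/1=3/200: DF=(477893/500000 − 3/200·(0.965000))/(1+3/200) = 4637/5000 ≈ 0.927400
step 3 [3y] zero: DF = P = 1803/2000 ≈ 0.901500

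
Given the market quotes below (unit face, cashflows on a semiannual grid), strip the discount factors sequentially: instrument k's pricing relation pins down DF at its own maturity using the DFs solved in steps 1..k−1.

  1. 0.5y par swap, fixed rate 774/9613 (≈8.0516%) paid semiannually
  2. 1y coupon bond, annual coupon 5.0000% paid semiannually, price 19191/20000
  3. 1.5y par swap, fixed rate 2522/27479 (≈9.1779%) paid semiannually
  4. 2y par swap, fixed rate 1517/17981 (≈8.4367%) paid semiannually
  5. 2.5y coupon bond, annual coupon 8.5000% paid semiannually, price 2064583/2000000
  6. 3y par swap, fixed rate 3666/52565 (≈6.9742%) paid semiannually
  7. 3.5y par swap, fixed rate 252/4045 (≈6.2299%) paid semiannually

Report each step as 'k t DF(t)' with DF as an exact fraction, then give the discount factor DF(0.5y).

step 1 [0.5y] swap r/2=387/9613: DF=(1 − 387/9613·(0))/(1+387/9613) = 9613/10000 ≈ 0.961300
step 2 [1y] bond c/2=1/40: DF=(19191/20000 − 1/40·(0.961300))/(1+1/40) = 9127/10000 ≈ 0.912700
step 3 [1.5y] swap r/2=1261/27479: DF=(1 − 1261/27479·(0.961300+0.912700))/(1+1261/27479) = 8739/10000 ≈ 0.873900
step 4 [2y] swap r/2=1517/35962: DF=(1 − 1517/35962·(0.961300+0.912700+0.873900))/(1+1517/35962) = 8483/10000 ≈ 0.848300
step 5 [2.5y] bond c/2=17/400: DF=(2064583/2000000 − 17/400·(0.961300+0.912700+0.873900+0.848300))/(1+17/400) = 2109/2500 ≈ 0.843600
step 6 [3y] swap r/2=1833/52565: DF=(1 − 1833/52565·(0.961300+0.912700+0.873900+0.848300+0.843600))/(1+1833/52565) = 8167/10000 ≈ 0.816700
step 7 [3.5y] swap r/2=126/4045: DF=(1 − 126/4045·(0.961300+0.912700+0.873900+0.848300+0.843600+0.816700))/(1+126/4045) = 811/1000 ≈ 0.811000

1 1/2 9613/10000
2 1 9127/10000
3 3/2 8739/10000
4 2 8483/10000
5 5/2 2109/2500
6 3 8167/10000
7 7/2 811/1000
DF(0.5y) = 9613/10000 ≈ 0.961300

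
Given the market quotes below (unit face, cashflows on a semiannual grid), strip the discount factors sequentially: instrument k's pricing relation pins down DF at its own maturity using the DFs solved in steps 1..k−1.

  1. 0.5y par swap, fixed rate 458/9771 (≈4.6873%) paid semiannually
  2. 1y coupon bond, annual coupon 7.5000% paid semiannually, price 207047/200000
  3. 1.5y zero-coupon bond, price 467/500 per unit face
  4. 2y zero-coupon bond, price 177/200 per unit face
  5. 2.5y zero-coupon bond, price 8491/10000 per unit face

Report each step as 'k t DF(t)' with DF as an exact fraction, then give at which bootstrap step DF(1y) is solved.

step 1 [0.5y] swap r/2=229/9771: DF=(1 − 229/9771·(0))/(1+229/9771) = 9771/10000 ≈ 0.977100
step 2 [1y] bond c/2=3/80: DF=(207047/200000 − 3/80·(0.977100))/(1+3/80) = 77/80 ≈ 0.962500
step 3 [1.5y] zero: DF = P = 467/500 ≈ 0.934000
step 4 [2y] zero: DF = P = 177/200 ≈ 0.885000
step 5 [2.5y] zero: DF = P = 8491/10000 ≈ 0.849100

1 1/2 9771/10000
2 1 77/80
3 3/2 467/500
4 2 177/200
5 5/2 8491/10000
DF(1y) is solved at step 2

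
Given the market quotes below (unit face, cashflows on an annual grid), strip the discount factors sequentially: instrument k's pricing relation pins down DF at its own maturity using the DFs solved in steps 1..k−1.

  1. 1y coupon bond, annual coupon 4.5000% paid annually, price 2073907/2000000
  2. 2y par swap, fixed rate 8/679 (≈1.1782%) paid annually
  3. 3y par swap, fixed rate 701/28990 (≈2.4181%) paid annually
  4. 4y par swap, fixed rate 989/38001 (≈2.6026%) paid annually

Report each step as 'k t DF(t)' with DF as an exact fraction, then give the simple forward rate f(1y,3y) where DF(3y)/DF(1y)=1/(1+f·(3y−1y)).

1 1 9923/10000
2 2 1221/1250
3 3 9299/10000
4 4 9011/10000
f(1y,3y) = ((9923/10000)/(9299/10000) − 1)/(2) = 312/9299 ≈ 3.3552%

step 1 [1y] bond c/1=9/200: DF=(2073907/2000000 − 9/200·(0))/(1+9/200) = 9923/10000 ≈ 0.992300
step 2 [2y] swap r/1=8/679: DF=(1 − 8/679·(0.992300))/(1+8/679) = 1221/1250 ≈ 0.976800
step 3 [3y] swap r/1=701/28990: DF=(1 − 701/28990·(0.992300+0.976800))/(1+701/28990) = 9299/10000 ≈ 0.929900
step 4 [4y] swap r/1=989/38001: DF=(1 − 989/38001·(0.992300+0.976800+0.929900))/(1+989/38001) = 9011/10000 ≈ 0.901100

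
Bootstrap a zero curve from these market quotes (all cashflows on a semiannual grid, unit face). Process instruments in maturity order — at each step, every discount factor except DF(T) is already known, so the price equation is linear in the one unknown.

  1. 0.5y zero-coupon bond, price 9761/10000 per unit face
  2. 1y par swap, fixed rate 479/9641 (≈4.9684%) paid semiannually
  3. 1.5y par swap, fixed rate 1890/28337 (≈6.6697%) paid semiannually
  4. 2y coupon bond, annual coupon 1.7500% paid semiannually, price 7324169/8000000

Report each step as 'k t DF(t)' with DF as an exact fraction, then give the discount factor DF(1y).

step 1 [0.5y] zero: DF = P = 9761/10000 ≈ 0.976100
step 2 [1y] swap r/2=479/19282: DF=(1 − 479/19282·(0.976100))/(1+479/19282) = 9521/10000 ≈ 0.952100
step 3 [1.5y] swap r/2=945/28337: DF=(1 − 945/28337·(0.976100+0.952100))/(1+945/28337) = 1811/2000 ≈ 0.905500
step 4 [2y] bond c/2=7/800: DF=(7324169/8000000 − 7/800·(0.976100+0.952100+0.905500))/(1+7/800) = 883/1000 ≈ 0.883000

1 1/2 9761/10000
2 1 9521/10000
3 3/2 1811/2000
4 2 883/1000
DF(1y) = 9521/10000 ≈ 0.952100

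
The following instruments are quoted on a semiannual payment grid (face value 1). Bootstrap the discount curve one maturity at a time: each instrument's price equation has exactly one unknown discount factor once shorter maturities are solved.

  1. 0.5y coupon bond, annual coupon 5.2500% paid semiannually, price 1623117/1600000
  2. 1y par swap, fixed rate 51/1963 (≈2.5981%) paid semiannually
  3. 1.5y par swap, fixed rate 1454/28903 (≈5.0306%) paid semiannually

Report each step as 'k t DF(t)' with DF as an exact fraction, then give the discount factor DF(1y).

step 1 [0.5y] bond c/2=21/800: DF=(1623117/1600000 − 21/800·(0))/(1+21/800) = 1977/2000 ≈ 0.988500
step 2 [1y] swap r/2=51/3926: DF=(1 − 51/3926·(0.988500))/(1+51/3926) = 1949/2000 ≈ 0.974500
step 3 [1.5y] swap r/2=727/28903: DF=(1 − 727/28903·(0.988500+0.974500))/(1+727/28903) = 9273/10000 ≈ 0.927300

1 1/2 1977/2000
2 1 1949/2000
3 3/2 9273/10000
DF(1y) = 1949/2000 ≈ 0.974500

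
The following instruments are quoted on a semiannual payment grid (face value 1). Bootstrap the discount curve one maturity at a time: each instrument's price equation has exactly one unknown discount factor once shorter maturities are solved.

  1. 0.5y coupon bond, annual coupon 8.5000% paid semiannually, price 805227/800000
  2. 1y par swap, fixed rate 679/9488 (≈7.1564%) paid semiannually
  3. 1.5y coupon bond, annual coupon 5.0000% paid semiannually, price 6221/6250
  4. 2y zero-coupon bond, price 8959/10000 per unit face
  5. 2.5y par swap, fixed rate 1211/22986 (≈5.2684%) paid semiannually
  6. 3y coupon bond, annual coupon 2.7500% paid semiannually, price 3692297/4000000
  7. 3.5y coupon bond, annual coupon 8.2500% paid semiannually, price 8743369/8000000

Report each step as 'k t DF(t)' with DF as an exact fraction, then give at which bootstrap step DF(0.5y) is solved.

1 1/2 1931/2000
2 1 9321/10000
3 3/2 578/625
4 2 8959/10000
5 5/2 8789/10000
6 3 4241/5000
7 7/2 8339/10000
DF(0.5y) is solved at step 1

step 1 [0.5y] bond c/2=17/400: DF=(805227/800000 − 17/400·(0))/(1+17/400) = 1931/2000 ≈ 0.965500
step 2 [1y] swap r/2=679/18976: DF=(1 − 679/18976·(0.965500))/(1+679/18976) = 9321/10000 ≈ 0.932100
step 3 [1.5y] bond c/2=1/40: DF=(6221/6250 − 1/40·(0.965500+0.932100))/(1+1/40) = 578/625 ≈ 0.924800
step 4 [2y] zero: DF = P = 8959/10000 ≈ 0.895900
step 5 [2.5y] swap r/2=1211/45972: DF=(1 − 1211/45972·(0.965500+0.932100+0.924800+0.895900))/(1+1211/45972) = 8789/10000 ≈ 0.878900
step 6 [3y] bond c/2=11/800: DF=(3692297/4000000 − 11/800·(0.965500+0.932100+0.924800+0.895900+0.878900))/(1+11/800) = 4241/5000 ≈ 0.848200
step 7 [3.5y] bond c/2=33/800: DF=(8743369/8000000 − 33/800·(0.965500+0.932100+0.924800+0.895900+0.878900+0.848200))/(1+33/800) = 8339/10000 ≈ 0.833900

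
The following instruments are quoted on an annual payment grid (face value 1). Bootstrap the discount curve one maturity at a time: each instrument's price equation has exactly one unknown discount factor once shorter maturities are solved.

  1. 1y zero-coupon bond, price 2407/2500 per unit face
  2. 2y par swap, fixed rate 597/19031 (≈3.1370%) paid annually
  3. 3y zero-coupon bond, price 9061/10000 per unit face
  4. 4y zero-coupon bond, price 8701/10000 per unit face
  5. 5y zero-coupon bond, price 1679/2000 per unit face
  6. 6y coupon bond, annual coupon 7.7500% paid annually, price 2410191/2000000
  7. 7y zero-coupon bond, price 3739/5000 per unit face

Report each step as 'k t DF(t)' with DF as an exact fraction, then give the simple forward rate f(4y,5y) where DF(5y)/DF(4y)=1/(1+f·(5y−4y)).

1 1 2407/2500
2 2 9403/10000
3 3 9061/10000
4 4 8701/10000
5 5 1679/2000
6 6 3967/5000
7 7 3739/5000
f(4y,5y) = ((8701/10000)/(1679/2000) − 1)/(1) = 306/8395 ≈ 3.6450%

step 1 [1y] zero: DF = P = 2407/2500 ≈ 0.962800
step 2 [2y] swap r/1=597/19031: DF=(1 − 597/19031·(0.962800))/(1+597/19031) = 9403/10000 ≈ 0.940300
step 3 [3y] zero: DF = P = 9061/10000 ≈ 0.906100
step 4 [4y] zero: DF = P = 8701/10000 ≈ 0.870100
step 5 [5y] zero: DF = P = 1679/2000 ≈ 0.839500
step 6 [6y] bond c/1=31/400: DF=(2410191/2000000 − 31/400·(0.962800+0.940300+0.906100+0.870100+0.839500))/(1+31/400) = 3967/5000 ≈ 0.793400
step 7 [7y] zero: DF = P = 3739/5000 ≈ 0.747800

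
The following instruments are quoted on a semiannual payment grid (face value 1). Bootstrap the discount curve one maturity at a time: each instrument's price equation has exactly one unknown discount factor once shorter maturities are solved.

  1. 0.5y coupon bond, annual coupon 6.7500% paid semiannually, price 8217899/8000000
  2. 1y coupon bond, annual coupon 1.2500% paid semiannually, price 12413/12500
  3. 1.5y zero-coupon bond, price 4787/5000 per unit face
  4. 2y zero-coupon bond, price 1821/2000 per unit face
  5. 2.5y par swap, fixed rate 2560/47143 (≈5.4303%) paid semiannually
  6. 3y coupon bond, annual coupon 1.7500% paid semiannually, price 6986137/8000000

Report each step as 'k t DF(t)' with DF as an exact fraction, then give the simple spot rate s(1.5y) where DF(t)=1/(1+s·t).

1 1/2 9937/10000
2 1 9807/10000
3 3/2 4787/5000
4 2 1821/2000
5 5/2 109/125
6 3 1031/1250
s(1.5y) = (1/(4787/5000) − 1)/(3/2) = 142/4787 ≈ 2.9664%

step 1 [0.5y] bond c/2=27/800: DF=(8217899/8000000 − 27/800·(0))/(1+27/800) = 9937/10000 ≈ 0.993700
step 2 [1y] bond c/2=1/160: DF=(12413/12500 − 1/160·(0.993700))/(1+1/160) = 9807/10000 ≈ 0.980700
step 3 [1.5y] zero: DF = P = 4787/5000 ≈ 0.957400
step 4 [2y] zero: DF = P = 1821/2000 ≈ 0.910500
step 5 [2.5y] swap r/2=1280/47143: DF=(1 − 1280/47143·(0.993700+0.980700+0.957400+0.910500))/(1+1280/47143) = 109/125 ≈ 0.872000
step 6 [3y] bond c/2=7/800: DF=(6986137/8000000 − 7/800·(0.993700+0.980700+0.957400+0.910500+0.872000))/(1+7/800) = 1031/1250 ≈ 0.824800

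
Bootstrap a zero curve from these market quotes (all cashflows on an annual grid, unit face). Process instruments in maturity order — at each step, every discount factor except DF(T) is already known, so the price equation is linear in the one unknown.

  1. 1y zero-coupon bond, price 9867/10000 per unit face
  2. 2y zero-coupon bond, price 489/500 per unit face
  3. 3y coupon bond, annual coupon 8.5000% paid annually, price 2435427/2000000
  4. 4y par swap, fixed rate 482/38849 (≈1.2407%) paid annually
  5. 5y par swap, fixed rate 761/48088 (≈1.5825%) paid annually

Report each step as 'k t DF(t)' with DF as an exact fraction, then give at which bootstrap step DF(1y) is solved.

1 1 9867/10000
2 2 489/500
3 3 2421/2500
4 4 4759/5000
5 5 9239/10000
DF(1y) is solved at step 1

step 1 [1y] zero: DF = P = 9867/10000 ≈ 0.986700
step 2 [2y] zero: DF = P = 489/500 ≈ 0.978000
step 3 [3y] bond c/1=17/200: DF=(2435427/2000000 − 17/200·(0.986700+0.978000))/(1+17/200) = 2421/2500 ≈ 0.968400
step 4 [4y] swap r/1=482/38849: DF=(1 − 482/38849·(0.986700+0.978000+0.968400))/(1+482/38849) = 4759/5000 ≈ 0.951800
step 5 [5y] swap r/1=761/48088: DF=(1 − 761/48088·(0.986700+0.978000+0.968400+0.951800))/(1+761/48088) = 9239/10000 ≈ 0.923900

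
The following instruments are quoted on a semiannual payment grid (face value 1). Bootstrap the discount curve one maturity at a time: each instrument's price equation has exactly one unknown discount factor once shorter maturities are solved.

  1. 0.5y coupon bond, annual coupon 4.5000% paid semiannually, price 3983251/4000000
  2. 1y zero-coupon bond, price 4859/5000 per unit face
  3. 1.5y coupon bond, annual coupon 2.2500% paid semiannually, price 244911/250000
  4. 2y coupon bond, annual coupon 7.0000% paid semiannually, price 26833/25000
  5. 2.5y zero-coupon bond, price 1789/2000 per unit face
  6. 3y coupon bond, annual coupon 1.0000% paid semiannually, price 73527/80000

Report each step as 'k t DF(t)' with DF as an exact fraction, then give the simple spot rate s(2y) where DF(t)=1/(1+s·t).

1 1/2 9739/10000
2 1 4859/5000
3 3/2 9471/10000
4 2 587/625
5 5/2 1789/2000
6 3 891/1000
s(2y) = (1/(587/625) − 1)/(2) = 19/587 ≈ 3.2368%

step 1 [0.5y] bond c/2=9/400: DF=(3983251/4000000 − 9/400·(0))/(1+9/400) = 9739/10000 ≈ 0.973900
step 2 [1y] zero: DF = P = 4859/5000 ≈ 0.971800
step 3 [1.5y] bond c/2=9/800: DF=(244911/250000 − 9/800·(0.973900+0.971800))/(1+9/800) = 9471/10000 ≈ 0.947100
step 4 [2y] bond c/2=7/200: DF=(26833/25000 − 7/200·(0.973900+0.971800+0.947100))/(1+7/200) = 587/625 ≈ 0.939200
step 5 [2.5y] zero: DF = P = 1789/2000 ≈ 0.894500
step 6 [3y] bond c/2=1/200: DF=(73527/80000 − 1/200·(0.973900+0.971800+0.947100+0.939200+0.894500))/(1+1/200) = 891/1000 ≈ 0.891000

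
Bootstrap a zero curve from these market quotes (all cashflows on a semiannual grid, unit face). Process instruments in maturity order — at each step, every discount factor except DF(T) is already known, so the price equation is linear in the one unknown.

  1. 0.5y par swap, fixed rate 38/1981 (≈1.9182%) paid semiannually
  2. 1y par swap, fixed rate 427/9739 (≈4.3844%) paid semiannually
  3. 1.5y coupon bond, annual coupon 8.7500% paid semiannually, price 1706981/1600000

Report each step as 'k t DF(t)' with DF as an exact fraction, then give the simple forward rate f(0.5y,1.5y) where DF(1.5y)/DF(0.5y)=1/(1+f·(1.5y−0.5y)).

step 1 [0.5y] swap r/2=19/1981: DF=(1 − 19/1981·(0))/(1+19/1981) = 1981/2000 ≈ 0.990500
step 2 [1y] swap r/2=427/19478: DF=(1 − 427/19478·(0.990500))/(1+427/19478) = 9573/10000 ≈ 0.957300
step 3 [1.5y] bond c/2=7/160: DF=(1706981/1600000 − 7/160·(0.990500+0.957300))/(1+7/160) = 1881/2000 ≈ 0.940500

1 1/2 1981/2000
2 1 9573/10000
3 3/2 1881/2000
f(0.5y,1.5y) = ((1981/2000)/(1881/2000) − 1)/(1) = 100/1881 ≈ 5.3163%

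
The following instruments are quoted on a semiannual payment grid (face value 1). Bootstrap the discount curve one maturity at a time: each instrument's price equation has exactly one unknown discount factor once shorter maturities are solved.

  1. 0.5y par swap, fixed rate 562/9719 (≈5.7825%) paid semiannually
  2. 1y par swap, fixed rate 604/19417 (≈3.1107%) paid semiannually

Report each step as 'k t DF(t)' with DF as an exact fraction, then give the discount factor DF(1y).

1 1/2 9719/10000
2 1 4849/5000
DF(1y) = 4849/5000 ≈ 0.969800

step 1 [0.5y] swap r/2=281/9719: DF=(1 − 281/9719·(0))/(1+281/9719) = 9719/10000 ≈ 0.971900
step 2 [1y] swap r/2=302/19417: DF=(1 − 302/19417·(0.971900))/(1+302/19417) = 4849/5000 ≈ 0.969800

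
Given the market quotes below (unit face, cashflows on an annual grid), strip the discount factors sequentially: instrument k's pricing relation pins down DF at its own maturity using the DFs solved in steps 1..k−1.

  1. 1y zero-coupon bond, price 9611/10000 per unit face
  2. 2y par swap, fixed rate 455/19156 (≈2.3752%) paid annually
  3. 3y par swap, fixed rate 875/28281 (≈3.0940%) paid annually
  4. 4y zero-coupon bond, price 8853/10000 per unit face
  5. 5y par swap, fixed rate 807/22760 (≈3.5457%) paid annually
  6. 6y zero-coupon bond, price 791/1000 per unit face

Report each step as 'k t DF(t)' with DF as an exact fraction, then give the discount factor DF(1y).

1 1 9611/10000
2 2 1909/2000
3 3 73/80
4 4 8853/10000
5 5 4193/5000
6 6 791/1000
DF(1y) = 9611/10000 ≈ 0.961100

step 1 [1y] zero: DF = P = 9611/10000 ≈ 0.961100
step 2 [2y] swap r/1=455/19156: DF=(1 − 455/19156·(0.961100))/(1+455/19156) = 1909/2000 ≈ 0.954500
step 3 [3y] swap r/1=875/28281: DF=(1 − 875/28281·(0.961100+0.954500))/(1+875/28281) = 73/80 ≈ 0.912500
step 4 [4y] zero: DF = P = 8853/10000 ≈ 0.885300
step 5 [5y] swap r/1=807/22760: DF=(1 − 807/22760·(0.961100+0.954500+0.912500+0.885300))/(1+807/22760) = 4193/5000 ≈ 0.838600
step 6 [6y] zero: DF = P = 791/1000 ≈ 0.791000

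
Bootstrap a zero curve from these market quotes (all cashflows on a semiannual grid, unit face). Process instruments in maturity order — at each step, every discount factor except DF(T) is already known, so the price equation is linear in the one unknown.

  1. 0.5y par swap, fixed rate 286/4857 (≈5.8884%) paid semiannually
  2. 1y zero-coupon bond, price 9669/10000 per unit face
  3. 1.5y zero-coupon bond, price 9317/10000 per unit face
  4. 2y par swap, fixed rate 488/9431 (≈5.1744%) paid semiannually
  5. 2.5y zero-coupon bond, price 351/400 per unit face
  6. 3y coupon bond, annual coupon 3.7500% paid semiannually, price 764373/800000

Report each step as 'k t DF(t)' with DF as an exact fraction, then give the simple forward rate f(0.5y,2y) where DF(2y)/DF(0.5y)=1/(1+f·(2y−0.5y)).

step 1 [0.5y] swap r/2=143/4857: DF=(1 − 143/4857·(0))/(1+143/4857) = 4857/5000 ≈ 0.971400
step 2 [1y] zero: DF = P = 9669/10000 ≈ 0.966900
step 3 [1.5y] zero: DF = P = 9317/10000 ≈ 0.931700
step 4 [2y] swap r/2=244/9431: DF=(1 − 244/9431·(0.971400+0.966900+0.931700))/(1+244/9431) = 564/625 ≈ 0.902400
step 5 [2.5y] zero: DF = P = 351/400 ≈ 0.877500
step 6 [3y] bond c/2=3/160: DF=(764373/800000 − 3/160·(0.971400+0.966900+0.931700+0.902400+0.877500))/(1+3/160) = 8523/10000 ≈ 0.852300

1 1/2 4857/5000
2 1 9669/10000
3 3/2 9317/10000
4 2 564/625
5 5/2 351/400
6 3 8523/10000
f(0.5y,2y) = ((4857/5000)/(564/625) − 1)/(3/2) = 115/2256 ≈ 5.0975%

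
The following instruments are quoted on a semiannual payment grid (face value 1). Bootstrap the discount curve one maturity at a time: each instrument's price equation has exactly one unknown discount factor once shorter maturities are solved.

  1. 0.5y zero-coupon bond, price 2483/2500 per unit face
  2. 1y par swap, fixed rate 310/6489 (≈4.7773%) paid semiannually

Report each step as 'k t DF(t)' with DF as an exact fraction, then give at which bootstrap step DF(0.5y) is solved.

step 1 [0.5y] zero: DF = P = 2483/2500 ≈ 0.993200
step 2 [1y] swap r/2=155/6489: DF=(1 − 155/6489·(0.993200))/(1+155/6489) = 1907/2000 ≈ 0.953500

1 1/2 2483/2500
2 1 1907/2000
DF(0.5y) is solved at step 1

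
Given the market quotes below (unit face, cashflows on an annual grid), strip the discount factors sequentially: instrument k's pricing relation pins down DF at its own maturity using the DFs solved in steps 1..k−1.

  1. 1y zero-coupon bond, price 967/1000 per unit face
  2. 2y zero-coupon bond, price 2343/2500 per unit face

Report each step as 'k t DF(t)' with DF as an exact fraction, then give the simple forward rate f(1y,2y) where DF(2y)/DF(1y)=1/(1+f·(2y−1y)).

step 1 [1y] zero: DF = P = 967/1000 ≈ 0.967000
step 2 [2y] zero: DF = P = 2343/2500 ≈ 0.937200

1 1 967/1000
2 2 2343/2500
f(1y,2y) = ((967/1000)/(2343/2500) − 1)/(1) = 149/4686 ≈ 3.1797%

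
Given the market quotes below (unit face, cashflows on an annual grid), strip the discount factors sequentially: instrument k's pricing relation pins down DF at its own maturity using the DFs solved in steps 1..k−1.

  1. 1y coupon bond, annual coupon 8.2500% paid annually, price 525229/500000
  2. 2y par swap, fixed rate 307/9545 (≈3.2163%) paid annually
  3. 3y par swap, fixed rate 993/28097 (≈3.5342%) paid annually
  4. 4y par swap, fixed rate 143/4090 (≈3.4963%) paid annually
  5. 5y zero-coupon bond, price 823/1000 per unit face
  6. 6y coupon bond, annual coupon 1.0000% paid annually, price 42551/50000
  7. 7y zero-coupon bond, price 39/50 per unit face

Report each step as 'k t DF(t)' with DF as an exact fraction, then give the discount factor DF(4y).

1 1 1213/1250
2 2 4693/5000
3 3 9007/10000
4 4 8713/10000
5 5 823/1000
6 6 399/500
7 7 39/50
DF(4y) = 8713/10000 ≈ 0.871300

step 1 [1y] bond c/1=33/400: DF=(525229/500000 − 33/400·(0))/(1+33/400) = 1213/1250 ≈ 0.970400
step 2 [2y] swap r/1=307/9545: DF=(1 − 307/9545·(0.970400))/(1+307/9545) = 4693/5000 ≈ 0.938600
step 3 [3y] swap r/1=993/28097: DF=(1 − 993/28097·(0.970400+0.938600))/(1+993/28097) = 9007/10000 ≈ 0.900700
step 4 [4y] swap r/1=143/4090: DF=(1 − 143/4090·(0.970400+0.938600+0.900700))/(1+143/4090) = 8713/10000 ≈ 0.871300
step 5 [5y] zero: DF = P = 823/1000 ≈ 0.823000
step 6 [6y] bond c/1=1/100: DF=(42551/50000 − 1/100·(0.970400+0.938600+0.900700+0.871300+0.823000))/(1+1/100) = 399/500 ≈ 0.798000
step 7 [7y] zero: DF = P = 39/50 ≈ 0.780000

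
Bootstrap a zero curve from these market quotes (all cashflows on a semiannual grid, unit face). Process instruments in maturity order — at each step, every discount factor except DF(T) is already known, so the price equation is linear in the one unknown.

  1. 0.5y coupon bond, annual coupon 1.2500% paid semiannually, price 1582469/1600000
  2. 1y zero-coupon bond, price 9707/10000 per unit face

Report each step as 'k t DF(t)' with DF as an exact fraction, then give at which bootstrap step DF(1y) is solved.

step 1 [0.5y] bond c/2=1/160: DF=(1582469/1600000 − 1/160·(0))/(1+1/160) = 9829/10000 ≈ 0.982900
step 2 [1y] zero: DF = P = 9707/10000 ≈ 0.970700

1 1/2 9829/10000
2 1 9707/10000
DF(1y) is solved at step 2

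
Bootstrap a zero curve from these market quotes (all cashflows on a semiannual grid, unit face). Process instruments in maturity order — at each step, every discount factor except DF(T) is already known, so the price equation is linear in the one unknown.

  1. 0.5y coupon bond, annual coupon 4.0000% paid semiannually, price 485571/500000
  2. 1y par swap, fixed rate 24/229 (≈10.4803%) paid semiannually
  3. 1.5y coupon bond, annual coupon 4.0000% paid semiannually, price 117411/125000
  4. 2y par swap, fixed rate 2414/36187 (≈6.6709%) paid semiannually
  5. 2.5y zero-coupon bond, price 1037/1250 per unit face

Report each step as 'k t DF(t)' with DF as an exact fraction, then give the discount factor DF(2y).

step 1 [0.5y] bond c/2=1/50: DF=(485571/500000 − 1/50·(0))/(1+1/50) = 9521/10000 ≈ 0.952100
step 2 [1y] swap r/2=12/229: DF=(1 − 12/229·(0.952100))/(1+12/229) = 2257/2500 ≈ 0.902800
step 3 [1.5y] bond c/2=1/50: DF=(117411/125000 − 1/50·(0.952100+0.902800))/(1+1/50) = 1769/2000 ≈ 0.884500
step 4 [2y] swap r/2=1207/36187: DF=(1 − 1207/36187·(0.952100+0.902800+0.884500))/(1+1207/36187) = 8793/10000 ≈ 0.879300
step 5 [2.5y] zero: DF = P = 1037/1250 ≈ 0.829600

1 1/2 9521/10000
2 1 2257/2500
3 3/2 1769/2000
4 2 8793/10000
5 5/2 1037/1250
DF(2y) = 8793/10000 ≈ 0.879300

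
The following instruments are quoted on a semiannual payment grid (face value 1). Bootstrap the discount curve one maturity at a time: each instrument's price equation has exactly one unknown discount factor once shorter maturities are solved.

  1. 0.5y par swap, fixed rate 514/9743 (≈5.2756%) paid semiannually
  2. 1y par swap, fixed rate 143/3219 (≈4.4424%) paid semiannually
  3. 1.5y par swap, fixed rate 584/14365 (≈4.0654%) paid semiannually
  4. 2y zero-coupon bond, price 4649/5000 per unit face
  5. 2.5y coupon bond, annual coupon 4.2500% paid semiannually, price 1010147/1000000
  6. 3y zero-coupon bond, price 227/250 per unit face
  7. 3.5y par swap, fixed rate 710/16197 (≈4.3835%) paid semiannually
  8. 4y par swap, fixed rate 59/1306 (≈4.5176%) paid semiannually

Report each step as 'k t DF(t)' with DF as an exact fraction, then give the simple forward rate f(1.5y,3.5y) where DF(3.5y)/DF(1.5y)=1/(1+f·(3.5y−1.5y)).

1 1/2 9743/10000
2 1 9571/10000
3 3/2 1177/1250
4 2 4649/5000
5 5/2 91/100
6 3 227/250
7 7/2 429/500
8 4 2087/2500
f(1.5y,3.5y) = ((1177/1250)/(429/500) − 1)/(2) = 19/390 ≈ 4.8718%

step 1 [0.5y] swap r/2=257/9743: DF=(1 − 257/9743·(0))/(1+257/9743) = 9743/10000 ≈ 0.974300
step 2 [1y] swap r/2=143/6438: DF=(1 − 143/6438·(0.974300))/(1+143/6438) = 9571/10000 ≈ 0.957100
step 3 [1.5y] swap r/2=292/14365: DF=(1 − 292/14365·(0.974300+0.957100))/(1+292/14365) = 1177/1250 ≈ 0.941600
step 4 [2y] zero: DF = P = 4649/5000 ≈ 0.929800
step 5 [2.5y] bond c/2=17/800: DF=(1010147/1000000 − 17/800·(0.974300+0.957100+0.941600+0.929800))/(1+17/800) = 91/100 ≈ 0.910000
step 6 [3y] zero: DF = P = 227/250 ≈ 0.908000
step 7 [3.5y] swap r/2=355/16197: DF=(1 − 355/16197·(0.974300+0.957100+0.941600+0.929800+0.910000+0.908000))/(1+355/16197) = 429/500 ≈ 0.858000
step 8 [4y] swap r/2=59/2612: DF=(1 − 59/2612·(0.974300+0.957100+0.941600+0.929800+0.910000+0.908000+0.858000))/(1+59/2612) = 2087/2500 ≈ 0.834800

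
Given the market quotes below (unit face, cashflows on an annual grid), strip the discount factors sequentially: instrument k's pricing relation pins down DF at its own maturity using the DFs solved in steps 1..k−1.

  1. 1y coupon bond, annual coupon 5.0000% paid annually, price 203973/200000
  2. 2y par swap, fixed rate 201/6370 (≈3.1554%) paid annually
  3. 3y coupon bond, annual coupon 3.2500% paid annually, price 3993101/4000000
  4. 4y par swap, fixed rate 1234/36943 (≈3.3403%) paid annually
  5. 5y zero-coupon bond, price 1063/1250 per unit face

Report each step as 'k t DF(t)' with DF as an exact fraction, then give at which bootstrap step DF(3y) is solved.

step 1 [1y] bond c/1=1/20: DF=(203973/200000 − 1/20·(0))/(1+1/20) = 9713/10000 ≈ 0.971300
step 2 [2y] swap r/1=201/6370: DF=(1 − 201/6370·(0.971300))/(1+201/6370) = 9397/10000 ≈ 0.939700
step 3 [3y] bond c/1=13/400: DF=(3993101/4000000 − 13/400·(0.971300+0.939700))/(1+13/400) = 9067/10000 ≈ 0.906700
step 4 [4y] swap r/1=1234/36943: DF=(1 − 1234/36943·(0.971300+0.939700+0.906700))/(1+1234/36943) = 4383/5000 ≈ 0.876600
step 5 [5y] zero: DF = P = 1063/1250 ≈ 0.850400

1 1 9713/10000
2 2 9397/10000
3 3 9067/10000
4 4 4383/5000
5 5 1063/1250
DF(3y) is solved at step 3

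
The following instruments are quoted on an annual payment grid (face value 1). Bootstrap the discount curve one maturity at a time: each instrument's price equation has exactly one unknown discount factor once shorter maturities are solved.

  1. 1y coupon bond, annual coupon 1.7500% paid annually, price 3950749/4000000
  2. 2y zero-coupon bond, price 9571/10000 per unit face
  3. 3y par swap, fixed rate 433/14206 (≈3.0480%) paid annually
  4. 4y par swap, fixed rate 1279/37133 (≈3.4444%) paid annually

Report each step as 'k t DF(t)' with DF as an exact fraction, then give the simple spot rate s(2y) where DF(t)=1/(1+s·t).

1 1 9707/10000
2 2 9571/10000
3 3 4567/5000
4 4 8721/10000
s(2y) = (1/(9571/10000) − 1)/(2) = 429/19142 ≈ 2.2411%

step 1 [1y] bond c/1=7/400: DF=(3950749/4000000 − 7/400·(0))/(1+7/400) = 9707/10000 ≈ 0.970700
step 2 [2y] zero: DF = P = 9571/10000 ≈ 0.957100
step 3 [3y] swap r/1=433/14206: DF=(1 − 433/14206·(0.970700+0.957100))/(1+433/14206) = 4567/5000 ≈ 0.913400
step 4 [4y] swap r/1=1279/37133: DF=(1 − 1279/37133·(0.970700+0.957100+0.913400))/(1+1279/37133) = 8721/10000 ≈ 0.872100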